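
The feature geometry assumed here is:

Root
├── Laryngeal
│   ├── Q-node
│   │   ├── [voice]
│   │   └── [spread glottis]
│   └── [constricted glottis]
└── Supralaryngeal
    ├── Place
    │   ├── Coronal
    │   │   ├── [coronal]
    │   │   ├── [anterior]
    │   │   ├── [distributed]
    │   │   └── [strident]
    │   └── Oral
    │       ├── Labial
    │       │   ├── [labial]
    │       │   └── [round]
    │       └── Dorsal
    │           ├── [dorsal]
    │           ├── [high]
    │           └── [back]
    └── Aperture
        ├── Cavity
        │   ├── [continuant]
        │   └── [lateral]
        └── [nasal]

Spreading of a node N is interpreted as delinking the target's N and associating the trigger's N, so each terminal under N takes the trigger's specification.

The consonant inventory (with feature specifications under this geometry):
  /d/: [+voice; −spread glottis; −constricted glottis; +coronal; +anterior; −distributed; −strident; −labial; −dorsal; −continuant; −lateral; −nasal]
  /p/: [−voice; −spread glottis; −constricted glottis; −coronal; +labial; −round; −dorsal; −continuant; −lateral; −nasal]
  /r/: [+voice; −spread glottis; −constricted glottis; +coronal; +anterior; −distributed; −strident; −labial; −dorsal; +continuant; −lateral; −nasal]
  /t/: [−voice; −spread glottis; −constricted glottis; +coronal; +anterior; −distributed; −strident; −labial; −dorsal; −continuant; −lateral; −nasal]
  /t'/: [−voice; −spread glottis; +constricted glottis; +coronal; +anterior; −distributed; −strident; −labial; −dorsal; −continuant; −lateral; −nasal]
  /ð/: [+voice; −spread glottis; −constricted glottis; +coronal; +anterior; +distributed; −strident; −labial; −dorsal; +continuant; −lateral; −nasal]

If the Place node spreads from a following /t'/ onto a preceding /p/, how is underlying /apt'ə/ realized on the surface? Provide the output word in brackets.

[att'ə]

The Place node dominates the terminals [coronal], [anterior], [distributed], [strident], [labial], [round], [dorsal], [high], [back].
The target acquires /t'/'s values for everything under Place — [+coronal], [+anterior], [−distributed], [−strident], [−labial], [−dorsal] — while keeping its own [voice], [spread glottis], [constricted glottis], ….
The resulting bundle matches /t/ in the inventory; substituting it for /p/ gives [att'ə].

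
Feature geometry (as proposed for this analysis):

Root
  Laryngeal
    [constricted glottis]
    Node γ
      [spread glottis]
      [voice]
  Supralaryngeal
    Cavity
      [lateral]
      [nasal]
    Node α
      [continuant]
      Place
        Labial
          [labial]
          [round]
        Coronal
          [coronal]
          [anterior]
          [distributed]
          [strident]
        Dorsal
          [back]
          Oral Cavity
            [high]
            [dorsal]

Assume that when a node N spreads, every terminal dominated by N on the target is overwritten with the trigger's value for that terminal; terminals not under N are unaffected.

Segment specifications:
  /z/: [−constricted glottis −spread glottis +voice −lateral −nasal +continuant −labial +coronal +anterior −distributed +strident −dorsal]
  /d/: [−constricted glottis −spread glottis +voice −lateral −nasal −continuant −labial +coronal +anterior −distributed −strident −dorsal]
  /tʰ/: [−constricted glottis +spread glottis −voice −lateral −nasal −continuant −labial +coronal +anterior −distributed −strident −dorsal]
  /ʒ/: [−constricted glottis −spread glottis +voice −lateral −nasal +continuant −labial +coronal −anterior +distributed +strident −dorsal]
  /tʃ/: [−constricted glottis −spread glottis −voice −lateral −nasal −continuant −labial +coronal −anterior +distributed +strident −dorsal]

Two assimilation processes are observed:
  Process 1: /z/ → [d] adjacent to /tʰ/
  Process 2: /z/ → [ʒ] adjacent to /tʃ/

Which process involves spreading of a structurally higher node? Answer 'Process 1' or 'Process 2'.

Process 1

Process 1: the features that change are [continuant], [strident]; the minimal node is Node α (depth 2).
Process 2 alters [anterior], [distributed]; the lowest common ancestor is Coronal (depth 4 from Root).
Depth 2 < depth 4; Process 1 involves the structurally higher constituent Node α.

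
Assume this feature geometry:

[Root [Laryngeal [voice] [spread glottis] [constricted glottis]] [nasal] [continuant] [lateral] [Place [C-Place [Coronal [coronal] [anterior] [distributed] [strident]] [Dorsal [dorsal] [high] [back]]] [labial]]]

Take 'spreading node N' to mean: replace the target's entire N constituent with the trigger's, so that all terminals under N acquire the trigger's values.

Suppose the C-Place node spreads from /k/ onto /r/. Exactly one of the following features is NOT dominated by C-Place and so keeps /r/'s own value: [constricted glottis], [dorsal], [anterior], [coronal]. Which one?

[constricted glottis]

C-Place dominates exactly [coronal], [anterior], [distributed], [strident], [dorsal], [high], [back].
Of the listed options, [dorsal], [anterior], [coronal] are among these and would be overwritten by spreading C-Place.
But [constricted glottis] is a dependent of Laryngeal, outside C-Place; it is therefore untouched by the spreading.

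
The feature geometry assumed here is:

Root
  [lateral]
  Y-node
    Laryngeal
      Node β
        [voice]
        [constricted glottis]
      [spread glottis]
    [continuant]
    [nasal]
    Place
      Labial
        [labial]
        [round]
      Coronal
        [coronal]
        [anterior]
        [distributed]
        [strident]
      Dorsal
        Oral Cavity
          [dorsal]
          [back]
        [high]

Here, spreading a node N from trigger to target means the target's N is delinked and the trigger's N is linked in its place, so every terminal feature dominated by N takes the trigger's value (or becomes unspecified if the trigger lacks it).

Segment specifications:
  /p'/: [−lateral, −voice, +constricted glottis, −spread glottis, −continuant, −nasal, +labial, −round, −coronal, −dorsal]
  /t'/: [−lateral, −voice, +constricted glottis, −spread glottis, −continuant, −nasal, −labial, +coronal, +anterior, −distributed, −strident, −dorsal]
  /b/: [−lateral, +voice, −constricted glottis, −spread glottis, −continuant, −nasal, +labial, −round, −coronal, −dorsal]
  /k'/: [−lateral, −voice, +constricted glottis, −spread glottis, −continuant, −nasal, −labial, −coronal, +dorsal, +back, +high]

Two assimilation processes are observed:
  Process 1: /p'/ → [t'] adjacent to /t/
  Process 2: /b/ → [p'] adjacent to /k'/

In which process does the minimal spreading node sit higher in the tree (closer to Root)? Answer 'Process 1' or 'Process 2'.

Process 1 alters [labial], [round], [coronal], [anterior], [distributed], [strident]; the lowest common ancestor is Place (depth 2 from Root).
Process 2 alters [voice], [constricted glottis]; the lowest common ancestor is Node β (depth 3 from Root).
Place is closer to Root than Node β, so Process 1 spreads the higher node.

Process 1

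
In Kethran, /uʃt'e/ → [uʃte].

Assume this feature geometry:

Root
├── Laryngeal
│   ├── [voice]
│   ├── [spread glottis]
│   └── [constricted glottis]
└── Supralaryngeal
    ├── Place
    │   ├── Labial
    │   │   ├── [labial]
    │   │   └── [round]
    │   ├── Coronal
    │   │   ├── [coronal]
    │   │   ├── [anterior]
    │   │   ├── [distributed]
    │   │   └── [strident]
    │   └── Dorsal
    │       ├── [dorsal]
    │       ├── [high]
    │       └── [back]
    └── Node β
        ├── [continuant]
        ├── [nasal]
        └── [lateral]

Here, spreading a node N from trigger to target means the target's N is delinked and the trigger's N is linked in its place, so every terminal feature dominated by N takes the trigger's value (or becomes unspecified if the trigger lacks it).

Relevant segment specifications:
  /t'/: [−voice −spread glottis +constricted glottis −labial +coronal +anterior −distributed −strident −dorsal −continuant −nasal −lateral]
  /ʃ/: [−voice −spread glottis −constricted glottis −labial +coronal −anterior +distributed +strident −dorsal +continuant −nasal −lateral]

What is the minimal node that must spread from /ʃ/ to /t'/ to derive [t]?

[constricted glottis]

The alternation /t'/ → [t] changes [constricted glottis] and nothing else.
With a single altered terminal, the smallest constituent that could spread is that terminal — [constricted glottis].
[distributed], [anterior] stay as in /t'/ although /ʃ/ differs there, so no node dominating them spread; among the remaining candidates [constricted glottis] is the lowest that derives the output.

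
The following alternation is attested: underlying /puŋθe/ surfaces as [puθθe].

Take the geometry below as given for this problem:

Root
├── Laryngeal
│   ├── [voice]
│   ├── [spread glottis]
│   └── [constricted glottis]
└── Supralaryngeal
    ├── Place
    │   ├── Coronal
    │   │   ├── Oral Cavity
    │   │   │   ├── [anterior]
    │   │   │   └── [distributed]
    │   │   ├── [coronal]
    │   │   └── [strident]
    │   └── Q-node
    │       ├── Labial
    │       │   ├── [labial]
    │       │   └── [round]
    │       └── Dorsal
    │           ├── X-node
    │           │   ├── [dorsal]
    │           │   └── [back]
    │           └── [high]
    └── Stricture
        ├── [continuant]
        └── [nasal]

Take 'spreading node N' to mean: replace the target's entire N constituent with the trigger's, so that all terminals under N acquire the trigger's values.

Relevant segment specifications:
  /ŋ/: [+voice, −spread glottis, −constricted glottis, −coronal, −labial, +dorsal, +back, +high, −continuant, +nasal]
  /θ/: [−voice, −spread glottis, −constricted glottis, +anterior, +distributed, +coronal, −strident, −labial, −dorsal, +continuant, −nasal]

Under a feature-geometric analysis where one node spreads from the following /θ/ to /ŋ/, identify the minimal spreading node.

Feature comparison: [voice], [nasal], [continuant], [coronal], [anterior], [distributed], [strident], [dorsal], [high], [back] differ between /ŋ/ and [θ]; the remaining terminals match.
These terminals are all dominated by Root, and no proper subconstituent of Root covers them all; Root is their lowest common ancestor.
Spreading Root from /θ/ overwrites each of those terminals with /θ/'s values, yielding exactly [θ].

Root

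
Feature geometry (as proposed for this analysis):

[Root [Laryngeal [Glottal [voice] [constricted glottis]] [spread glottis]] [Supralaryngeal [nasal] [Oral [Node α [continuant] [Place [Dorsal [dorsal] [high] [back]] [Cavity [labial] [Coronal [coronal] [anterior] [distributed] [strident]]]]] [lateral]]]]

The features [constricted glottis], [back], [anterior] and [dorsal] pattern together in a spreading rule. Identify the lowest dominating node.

Root

[constricted glottis]: Root ▹ Laryngeal ▹ Glottal ▹ [constricted glottis].
[back]: Root ▹ Supralaryngeal ▹ Oral ▹ Node α ▹ Place ▹ Dorsal ▹ [back].
[anterior]: Root ▹ Supralaryngeal ▹ Oral ▹ Node α ▹ Place ▹ Cavity ▹ Coronal ▹ [anterior].
[dorsal] lies under Dorsal (below Supralaryngeal).
Root is the lowest common ancestor — every listed feature sits under it, and no single subconstituent of Root covers them all.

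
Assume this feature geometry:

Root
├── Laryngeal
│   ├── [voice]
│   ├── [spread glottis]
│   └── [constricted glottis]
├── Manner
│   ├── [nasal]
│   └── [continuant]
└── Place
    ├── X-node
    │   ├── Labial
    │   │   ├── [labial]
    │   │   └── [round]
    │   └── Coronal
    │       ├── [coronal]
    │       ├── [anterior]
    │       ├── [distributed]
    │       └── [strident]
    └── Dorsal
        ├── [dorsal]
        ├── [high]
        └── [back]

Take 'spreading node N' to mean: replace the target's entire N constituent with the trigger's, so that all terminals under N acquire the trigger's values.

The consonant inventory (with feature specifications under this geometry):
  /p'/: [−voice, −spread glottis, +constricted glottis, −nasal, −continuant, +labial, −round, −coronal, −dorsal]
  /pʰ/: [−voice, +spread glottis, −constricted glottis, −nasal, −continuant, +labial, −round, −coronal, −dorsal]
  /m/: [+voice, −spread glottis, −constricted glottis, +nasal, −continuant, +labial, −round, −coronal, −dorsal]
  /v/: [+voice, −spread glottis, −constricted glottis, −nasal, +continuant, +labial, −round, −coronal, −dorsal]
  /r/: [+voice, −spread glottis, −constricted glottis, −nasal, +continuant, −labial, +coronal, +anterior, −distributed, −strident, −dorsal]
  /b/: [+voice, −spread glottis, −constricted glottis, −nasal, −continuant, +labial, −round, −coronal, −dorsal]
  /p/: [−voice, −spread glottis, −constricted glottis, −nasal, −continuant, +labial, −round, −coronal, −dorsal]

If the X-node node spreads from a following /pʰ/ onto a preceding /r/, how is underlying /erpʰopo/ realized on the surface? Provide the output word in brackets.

[evpʰopo]

The X-node node dominates the terminals [labial], [round], [coronal], [anterior], [distributed], [strident].
The target acquires /pʰ/'s values for everything under X-node — [+labial], [−round], [−coronal] — while keeping its own [voice], [spread glottis], [constricted glottis], ….
Among the inventory, only /v/ has exactly this specification, giving the surface form [evpʰopo].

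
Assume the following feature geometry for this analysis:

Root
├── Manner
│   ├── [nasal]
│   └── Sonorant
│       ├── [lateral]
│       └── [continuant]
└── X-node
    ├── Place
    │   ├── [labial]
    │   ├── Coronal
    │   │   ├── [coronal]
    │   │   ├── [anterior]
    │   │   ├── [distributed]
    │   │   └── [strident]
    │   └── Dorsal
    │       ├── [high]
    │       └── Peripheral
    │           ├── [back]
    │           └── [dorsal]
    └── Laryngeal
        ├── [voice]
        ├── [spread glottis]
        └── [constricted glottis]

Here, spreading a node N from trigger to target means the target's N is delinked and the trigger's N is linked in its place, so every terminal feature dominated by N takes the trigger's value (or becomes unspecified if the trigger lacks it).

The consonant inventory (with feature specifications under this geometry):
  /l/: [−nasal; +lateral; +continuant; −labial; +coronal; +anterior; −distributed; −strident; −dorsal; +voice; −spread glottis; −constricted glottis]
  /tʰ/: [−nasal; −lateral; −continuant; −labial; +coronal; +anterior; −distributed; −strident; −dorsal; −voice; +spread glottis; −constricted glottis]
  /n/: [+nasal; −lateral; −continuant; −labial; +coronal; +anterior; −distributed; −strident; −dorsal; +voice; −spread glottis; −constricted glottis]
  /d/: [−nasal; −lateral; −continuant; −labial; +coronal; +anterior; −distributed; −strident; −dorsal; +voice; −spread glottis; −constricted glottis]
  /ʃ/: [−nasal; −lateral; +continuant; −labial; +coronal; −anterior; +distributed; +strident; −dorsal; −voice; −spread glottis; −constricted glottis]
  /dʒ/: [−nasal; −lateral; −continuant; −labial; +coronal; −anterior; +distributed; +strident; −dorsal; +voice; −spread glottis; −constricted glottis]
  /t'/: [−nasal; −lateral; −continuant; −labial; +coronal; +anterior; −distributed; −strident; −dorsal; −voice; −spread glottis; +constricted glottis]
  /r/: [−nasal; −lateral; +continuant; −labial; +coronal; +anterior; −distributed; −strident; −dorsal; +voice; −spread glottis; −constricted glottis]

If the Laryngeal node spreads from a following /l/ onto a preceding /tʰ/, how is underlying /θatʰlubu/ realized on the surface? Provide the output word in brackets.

[θadlubu]

The Laryngeal node dominates the terminals [voice], [spread glottis], [constricted glottis].
After delinking /tʰ/'s Laryngeal and linking /l/'s, the affected terminals become [+voice], [−spread glottis], [−constricted glottis]; [nasal], [lateral], [continuant], … (outside Laryngeal) are retained from /tʰ/.
Among the inventory, only /d/ has exactly this specification, giving the surface form [θadlubu].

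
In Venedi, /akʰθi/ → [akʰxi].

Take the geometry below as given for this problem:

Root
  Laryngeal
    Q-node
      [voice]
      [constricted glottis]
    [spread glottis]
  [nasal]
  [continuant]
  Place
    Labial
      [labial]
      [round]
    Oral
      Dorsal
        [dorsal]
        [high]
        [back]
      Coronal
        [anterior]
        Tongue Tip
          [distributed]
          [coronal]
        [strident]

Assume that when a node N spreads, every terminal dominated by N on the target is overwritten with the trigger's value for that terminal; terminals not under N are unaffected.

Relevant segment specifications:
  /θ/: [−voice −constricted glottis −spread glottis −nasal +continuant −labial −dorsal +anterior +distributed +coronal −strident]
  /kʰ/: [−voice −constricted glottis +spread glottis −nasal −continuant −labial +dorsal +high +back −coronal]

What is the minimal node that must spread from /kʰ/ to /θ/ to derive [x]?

Oral

Comparing /θ/ with its surface form [x], the features that change are [coronal], [anterior], [distributed], [strident], [dorsal], [high], [back].
In this geometry the lowest node dominating all of them is Oral: every daughter of Oral dominates only a proper subset, so no lower node suffices.
Delinking /θ/'s Oral and associating /kʰ/'s Oral gives precisely the feature bundle of [x].
Features on which the two segments disagree outside Oral, such as [spread glottis], [continuant], are unchanged — nothing dominating them spread, and Oral is the minimal sufficient constituent.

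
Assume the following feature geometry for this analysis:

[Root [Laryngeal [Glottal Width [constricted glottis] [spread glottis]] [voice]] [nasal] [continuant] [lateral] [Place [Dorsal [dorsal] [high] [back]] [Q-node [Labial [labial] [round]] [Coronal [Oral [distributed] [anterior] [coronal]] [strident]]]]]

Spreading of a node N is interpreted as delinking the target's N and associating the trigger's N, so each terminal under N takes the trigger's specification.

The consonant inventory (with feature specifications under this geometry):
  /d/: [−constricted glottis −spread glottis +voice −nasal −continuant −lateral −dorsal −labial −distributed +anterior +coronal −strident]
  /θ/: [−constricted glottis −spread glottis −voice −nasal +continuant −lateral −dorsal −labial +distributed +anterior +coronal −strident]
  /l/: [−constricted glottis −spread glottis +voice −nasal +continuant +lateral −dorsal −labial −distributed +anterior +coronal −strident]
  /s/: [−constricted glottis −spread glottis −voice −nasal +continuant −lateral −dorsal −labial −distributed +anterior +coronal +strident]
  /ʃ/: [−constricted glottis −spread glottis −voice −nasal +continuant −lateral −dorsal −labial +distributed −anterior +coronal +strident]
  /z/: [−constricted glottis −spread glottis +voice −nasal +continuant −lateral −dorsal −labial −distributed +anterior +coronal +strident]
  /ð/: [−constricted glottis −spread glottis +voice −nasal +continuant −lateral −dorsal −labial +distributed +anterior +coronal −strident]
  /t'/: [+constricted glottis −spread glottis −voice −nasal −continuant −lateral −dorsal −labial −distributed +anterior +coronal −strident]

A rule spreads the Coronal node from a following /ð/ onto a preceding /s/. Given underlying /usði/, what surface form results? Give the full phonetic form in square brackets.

The Coronal node dominates the terminals [distributed], [anterior], [coronal], [strident].
After delinking /s/'s Coronal and linking /ð/'s, the affected terminals become [+distributed], [+anterior], [+coronal], [−strident]; [constricted glottis], [spread glottis], [voice], … (outside Coronal) are retained from /s/.
Among the inventory, only /θ/ has exactly this specification, giving the surface form [uθði].

[uθði]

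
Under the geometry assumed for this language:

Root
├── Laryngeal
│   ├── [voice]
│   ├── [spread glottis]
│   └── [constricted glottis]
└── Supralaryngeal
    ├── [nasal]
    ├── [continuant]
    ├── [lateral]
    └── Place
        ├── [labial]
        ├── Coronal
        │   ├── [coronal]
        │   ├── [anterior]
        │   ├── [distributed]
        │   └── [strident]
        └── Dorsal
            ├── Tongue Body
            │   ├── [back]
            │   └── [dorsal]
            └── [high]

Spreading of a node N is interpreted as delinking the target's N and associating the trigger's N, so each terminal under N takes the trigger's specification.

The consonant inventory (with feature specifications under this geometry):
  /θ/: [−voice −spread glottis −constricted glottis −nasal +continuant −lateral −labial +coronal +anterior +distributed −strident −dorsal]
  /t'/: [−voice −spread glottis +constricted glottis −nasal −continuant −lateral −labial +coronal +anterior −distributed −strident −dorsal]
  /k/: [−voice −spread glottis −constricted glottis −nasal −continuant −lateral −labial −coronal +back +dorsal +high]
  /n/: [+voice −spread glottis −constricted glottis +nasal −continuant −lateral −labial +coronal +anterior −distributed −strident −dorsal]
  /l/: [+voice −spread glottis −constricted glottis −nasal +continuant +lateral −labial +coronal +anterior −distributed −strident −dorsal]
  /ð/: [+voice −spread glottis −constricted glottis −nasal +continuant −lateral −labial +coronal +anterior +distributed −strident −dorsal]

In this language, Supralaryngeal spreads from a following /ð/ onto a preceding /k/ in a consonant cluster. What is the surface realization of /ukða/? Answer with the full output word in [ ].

[uθða]

The Supralaryngeal node dominates the terminals [nasal], [continuant], [lateral], [labial], [coronal], [anterior], [distributed], [strident], [back], [dorsal], [high].
After delinking /k/'s Supralaryngeal and linking /ð/'s, the affected terminals become [−nasal], [+continuant], [−lateral], [−labial], [+coronal], [+anterior], [+distributed], [−strident], [−dorsal]; [voice], [spread glottis], [constricted glottis] (outside Supralaryngeal) are retained from /k/.
Among the inventory, only /θ/ has exactly this specification, giving the surface form [uθða].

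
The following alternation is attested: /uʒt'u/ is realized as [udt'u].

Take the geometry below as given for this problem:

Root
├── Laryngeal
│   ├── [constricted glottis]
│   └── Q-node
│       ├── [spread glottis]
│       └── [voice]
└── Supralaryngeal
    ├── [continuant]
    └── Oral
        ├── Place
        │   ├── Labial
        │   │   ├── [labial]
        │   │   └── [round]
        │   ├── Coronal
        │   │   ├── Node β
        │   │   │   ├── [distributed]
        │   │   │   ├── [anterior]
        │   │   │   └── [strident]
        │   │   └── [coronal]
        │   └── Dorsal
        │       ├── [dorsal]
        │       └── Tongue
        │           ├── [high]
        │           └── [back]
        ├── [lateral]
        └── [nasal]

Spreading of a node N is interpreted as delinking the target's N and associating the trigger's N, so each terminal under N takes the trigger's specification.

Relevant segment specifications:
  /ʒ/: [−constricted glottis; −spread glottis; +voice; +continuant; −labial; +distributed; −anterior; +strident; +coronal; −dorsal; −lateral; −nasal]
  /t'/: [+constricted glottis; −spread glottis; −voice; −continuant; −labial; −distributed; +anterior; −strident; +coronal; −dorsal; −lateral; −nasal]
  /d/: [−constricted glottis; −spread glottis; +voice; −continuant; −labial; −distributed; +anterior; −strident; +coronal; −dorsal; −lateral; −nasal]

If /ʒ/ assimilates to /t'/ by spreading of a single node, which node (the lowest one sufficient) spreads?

The alternation /ʒ/ → [d] changes [continuant], [anterior], [distributed], [strident] and nothing else.
In this geometry the lowest node dominating all of them is Supralaryngeal: every daughter of Supralaryngeal dominates only a proper subset, so no lower node suffices.
Delinking /ʒ/'s Supralaryngeal and associating /t'/'s Supralaryngeal gives precisely the feature bundle of [d].
Since [voice], [constricted glottis] are preserved even though /t'/ disagrees there, no node above Supralaryngeal spread.

Supralaryngeal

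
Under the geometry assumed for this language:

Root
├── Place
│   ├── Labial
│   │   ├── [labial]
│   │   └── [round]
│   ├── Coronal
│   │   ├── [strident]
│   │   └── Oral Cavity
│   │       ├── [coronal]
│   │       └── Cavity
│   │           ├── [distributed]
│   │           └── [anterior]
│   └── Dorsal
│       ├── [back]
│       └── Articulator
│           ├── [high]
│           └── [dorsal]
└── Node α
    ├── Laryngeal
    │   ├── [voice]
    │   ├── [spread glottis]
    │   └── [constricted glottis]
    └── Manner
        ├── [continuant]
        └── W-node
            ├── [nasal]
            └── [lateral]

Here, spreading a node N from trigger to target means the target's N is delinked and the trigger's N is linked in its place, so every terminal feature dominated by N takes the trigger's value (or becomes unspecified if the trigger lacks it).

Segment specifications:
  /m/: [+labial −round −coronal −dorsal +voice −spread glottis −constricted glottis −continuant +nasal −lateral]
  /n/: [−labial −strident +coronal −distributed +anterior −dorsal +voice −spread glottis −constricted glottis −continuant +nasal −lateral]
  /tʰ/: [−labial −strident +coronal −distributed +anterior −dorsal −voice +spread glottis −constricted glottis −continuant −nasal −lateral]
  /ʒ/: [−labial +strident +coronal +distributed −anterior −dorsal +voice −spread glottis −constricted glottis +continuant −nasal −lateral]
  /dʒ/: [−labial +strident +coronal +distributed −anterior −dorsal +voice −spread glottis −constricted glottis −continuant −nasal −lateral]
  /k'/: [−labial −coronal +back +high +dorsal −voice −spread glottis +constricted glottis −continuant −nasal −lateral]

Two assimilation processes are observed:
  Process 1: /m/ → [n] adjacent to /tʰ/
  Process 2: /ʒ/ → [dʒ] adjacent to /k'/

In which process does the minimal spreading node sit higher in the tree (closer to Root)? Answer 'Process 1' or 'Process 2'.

Process 1 alters [labial], [round], [coronal], [anterior], [distributed], [strident]; the lowest common ancestor is Place (depth 1 from Root).
In Process 2, [continuant] changes, so the minimal spreading node is [continuant] at depth 3.
Place (depth 1) sits above [continuant] (depth 3), making Process 1 the one with the higher spreading node.

Process 1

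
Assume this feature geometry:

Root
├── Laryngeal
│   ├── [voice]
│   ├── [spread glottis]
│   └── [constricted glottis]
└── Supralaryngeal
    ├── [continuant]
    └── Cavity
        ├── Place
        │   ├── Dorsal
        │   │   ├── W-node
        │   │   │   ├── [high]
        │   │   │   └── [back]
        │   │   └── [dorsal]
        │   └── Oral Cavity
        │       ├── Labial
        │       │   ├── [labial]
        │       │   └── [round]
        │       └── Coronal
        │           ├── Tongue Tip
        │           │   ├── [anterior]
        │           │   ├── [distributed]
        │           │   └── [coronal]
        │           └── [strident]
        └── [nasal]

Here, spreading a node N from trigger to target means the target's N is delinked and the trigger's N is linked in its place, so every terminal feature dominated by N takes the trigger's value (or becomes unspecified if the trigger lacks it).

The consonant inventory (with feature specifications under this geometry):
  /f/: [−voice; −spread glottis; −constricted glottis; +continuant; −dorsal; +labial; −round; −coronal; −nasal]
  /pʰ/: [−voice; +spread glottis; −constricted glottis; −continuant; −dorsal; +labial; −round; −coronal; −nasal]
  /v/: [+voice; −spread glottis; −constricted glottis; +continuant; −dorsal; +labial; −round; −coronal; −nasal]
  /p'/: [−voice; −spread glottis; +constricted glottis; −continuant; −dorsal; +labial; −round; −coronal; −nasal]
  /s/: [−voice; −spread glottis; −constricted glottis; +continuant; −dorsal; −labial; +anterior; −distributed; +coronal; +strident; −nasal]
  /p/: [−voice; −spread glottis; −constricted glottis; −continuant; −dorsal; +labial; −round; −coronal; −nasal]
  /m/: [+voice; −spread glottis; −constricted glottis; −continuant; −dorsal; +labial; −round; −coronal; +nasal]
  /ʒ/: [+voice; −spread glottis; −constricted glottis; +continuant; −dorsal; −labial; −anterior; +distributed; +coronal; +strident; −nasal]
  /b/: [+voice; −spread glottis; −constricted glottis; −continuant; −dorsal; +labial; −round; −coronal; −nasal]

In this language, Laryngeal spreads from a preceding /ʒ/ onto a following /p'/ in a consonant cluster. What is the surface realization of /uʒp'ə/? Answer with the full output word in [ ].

[uʒbə]

Terminals under Laryngeal in this geometry: [voice], [spread glottis], [constricted glottis].
The target acquires /ʒ/'s values for everything under Laryngeal — [+voice], [−spread glottis], [−constricted glottis] — while keeping its own [continuant], [dorsal], [labial], ….
Among the inventory, only /b/ has exactly this specification, giving the surface form [uʒbə].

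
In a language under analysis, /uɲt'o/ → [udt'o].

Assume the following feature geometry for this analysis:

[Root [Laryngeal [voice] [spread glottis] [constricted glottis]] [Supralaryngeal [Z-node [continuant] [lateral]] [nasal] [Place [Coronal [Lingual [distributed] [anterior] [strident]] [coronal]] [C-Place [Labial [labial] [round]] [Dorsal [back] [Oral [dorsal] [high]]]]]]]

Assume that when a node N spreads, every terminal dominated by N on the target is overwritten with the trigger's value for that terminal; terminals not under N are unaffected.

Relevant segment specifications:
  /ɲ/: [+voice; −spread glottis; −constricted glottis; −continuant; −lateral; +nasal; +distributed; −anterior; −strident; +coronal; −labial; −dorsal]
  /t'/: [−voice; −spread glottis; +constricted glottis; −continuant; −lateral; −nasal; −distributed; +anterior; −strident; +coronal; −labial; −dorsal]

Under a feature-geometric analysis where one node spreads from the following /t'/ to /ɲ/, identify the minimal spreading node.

Comparing /ɲ/ with its surface form [d], the features that change are [nasal], [anterior], [distributed].
These terminals are all dominated by Supralaryngeal, and no proper subconstituent of Supralaryngeal covers them all; Supralaryngeal is their lowest common ancestor.
Delinking /ɲ/'s Supralaryngeal and associating /t'/'s Supralaryngeal gives precisely the feature bundle of [d].
[constricted glottis], [voice] — on which /t'/ differs from /ɲ/ — are unchanged, so Root cannot have spread; the constituent is no larger than Supralaryngeal.

Supralaryngeal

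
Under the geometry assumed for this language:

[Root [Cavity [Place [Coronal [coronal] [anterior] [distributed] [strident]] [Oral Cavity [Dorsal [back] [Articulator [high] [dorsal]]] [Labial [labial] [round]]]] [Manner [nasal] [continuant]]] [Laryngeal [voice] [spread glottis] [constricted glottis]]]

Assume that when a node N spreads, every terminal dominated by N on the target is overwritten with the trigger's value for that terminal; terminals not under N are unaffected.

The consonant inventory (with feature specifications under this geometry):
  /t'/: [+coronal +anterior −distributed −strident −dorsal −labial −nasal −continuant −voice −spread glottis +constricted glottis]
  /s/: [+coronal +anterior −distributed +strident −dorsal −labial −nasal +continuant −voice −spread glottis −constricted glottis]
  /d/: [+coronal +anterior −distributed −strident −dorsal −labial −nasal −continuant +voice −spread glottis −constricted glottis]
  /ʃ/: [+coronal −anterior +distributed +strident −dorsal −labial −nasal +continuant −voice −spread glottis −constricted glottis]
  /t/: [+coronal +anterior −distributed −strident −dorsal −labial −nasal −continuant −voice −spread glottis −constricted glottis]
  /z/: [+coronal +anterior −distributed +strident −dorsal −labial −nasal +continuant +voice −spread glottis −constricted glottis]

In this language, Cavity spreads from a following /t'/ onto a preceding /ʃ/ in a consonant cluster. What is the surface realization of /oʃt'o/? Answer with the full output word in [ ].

[ott'o]

The Cavity node dominates the terminals [coronal], [anterior], [distributed], [strident], [back], [high], [dorsal], [labial], [round], [nasal], [continuant].
The target acquires /t'/'s values for everything under Cavity — [+coronal], [+anterior], [−distributed], [−strident], [−dorsal], [−labial], [−nasal], [−continuant] — while keeping its own [voice], [spread glottis], [constricted glottis].
The resulting bundle matches /t/ in the inventory; substituting it for /ʃ/ gives [ott'o].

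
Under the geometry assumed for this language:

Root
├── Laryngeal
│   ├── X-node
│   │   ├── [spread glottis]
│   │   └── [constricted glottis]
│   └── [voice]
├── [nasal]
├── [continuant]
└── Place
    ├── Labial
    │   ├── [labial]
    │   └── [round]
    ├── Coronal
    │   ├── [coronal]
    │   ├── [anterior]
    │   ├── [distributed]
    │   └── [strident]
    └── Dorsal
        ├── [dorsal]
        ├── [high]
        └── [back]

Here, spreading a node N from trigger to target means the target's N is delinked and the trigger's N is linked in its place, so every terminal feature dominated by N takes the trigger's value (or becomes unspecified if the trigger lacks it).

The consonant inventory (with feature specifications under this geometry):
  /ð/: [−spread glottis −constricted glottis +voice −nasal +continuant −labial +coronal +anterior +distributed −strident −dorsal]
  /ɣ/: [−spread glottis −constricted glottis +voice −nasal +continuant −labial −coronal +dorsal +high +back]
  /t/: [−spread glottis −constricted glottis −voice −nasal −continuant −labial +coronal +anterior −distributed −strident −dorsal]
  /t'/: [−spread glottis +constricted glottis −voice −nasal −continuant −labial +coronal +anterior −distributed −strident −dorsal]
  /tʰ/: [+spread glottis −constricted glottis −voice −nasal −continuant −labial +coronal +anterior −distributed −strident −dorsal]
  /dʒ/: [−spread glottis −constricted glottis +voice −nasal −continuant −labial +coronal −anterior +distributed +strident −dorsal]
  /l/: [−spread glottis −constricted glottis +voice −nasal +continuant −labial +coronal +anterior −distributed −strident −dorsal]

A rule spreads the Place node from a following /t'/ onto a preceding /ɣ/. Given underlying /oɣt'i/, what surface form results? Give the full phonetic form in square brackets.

Terminals under Place in this geometry: [labial], [round], [coronal], [anterior], [distributed], [strident], [dorsal], [high], [back].
The target acquires /t'/'s values for everything under Place — [−labial], [+coronal], [+anterior], [−distributed], [−strident], [−dorsal] — while keeping its own [spread glottis], [constricted glottis], [voice], ….
The resulting bundle matches /l/ in the inventory; substituting it for /ɣ/ gives [olt'i].

[olt'i]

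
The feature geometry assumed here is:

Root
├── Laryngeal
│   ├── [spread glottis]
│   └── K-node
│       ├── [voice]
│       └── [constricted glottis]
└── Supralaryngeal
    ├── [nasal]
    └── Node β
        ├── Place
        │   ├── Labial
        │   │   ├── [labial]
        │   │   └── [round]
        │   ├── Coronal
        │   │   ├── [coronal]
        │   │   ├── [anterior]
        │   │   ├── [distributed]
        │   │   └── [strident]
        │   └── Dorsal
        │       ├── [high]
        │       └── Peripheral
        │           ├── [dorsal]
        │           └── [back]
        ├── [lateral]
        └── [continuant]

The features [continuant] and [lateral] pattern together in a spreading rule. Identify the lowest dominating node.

Node β

[continuant]: Root ▹ Supralaryngeal ▹ Node β ▹ [continuant].
[lateral]: Root ▹ Supralaryngeal ▹ Node β ▹ [lateral].
These paths first converge at Node β; no daughter of Node β dominates all 2 features, so Node β is the minimal constituent.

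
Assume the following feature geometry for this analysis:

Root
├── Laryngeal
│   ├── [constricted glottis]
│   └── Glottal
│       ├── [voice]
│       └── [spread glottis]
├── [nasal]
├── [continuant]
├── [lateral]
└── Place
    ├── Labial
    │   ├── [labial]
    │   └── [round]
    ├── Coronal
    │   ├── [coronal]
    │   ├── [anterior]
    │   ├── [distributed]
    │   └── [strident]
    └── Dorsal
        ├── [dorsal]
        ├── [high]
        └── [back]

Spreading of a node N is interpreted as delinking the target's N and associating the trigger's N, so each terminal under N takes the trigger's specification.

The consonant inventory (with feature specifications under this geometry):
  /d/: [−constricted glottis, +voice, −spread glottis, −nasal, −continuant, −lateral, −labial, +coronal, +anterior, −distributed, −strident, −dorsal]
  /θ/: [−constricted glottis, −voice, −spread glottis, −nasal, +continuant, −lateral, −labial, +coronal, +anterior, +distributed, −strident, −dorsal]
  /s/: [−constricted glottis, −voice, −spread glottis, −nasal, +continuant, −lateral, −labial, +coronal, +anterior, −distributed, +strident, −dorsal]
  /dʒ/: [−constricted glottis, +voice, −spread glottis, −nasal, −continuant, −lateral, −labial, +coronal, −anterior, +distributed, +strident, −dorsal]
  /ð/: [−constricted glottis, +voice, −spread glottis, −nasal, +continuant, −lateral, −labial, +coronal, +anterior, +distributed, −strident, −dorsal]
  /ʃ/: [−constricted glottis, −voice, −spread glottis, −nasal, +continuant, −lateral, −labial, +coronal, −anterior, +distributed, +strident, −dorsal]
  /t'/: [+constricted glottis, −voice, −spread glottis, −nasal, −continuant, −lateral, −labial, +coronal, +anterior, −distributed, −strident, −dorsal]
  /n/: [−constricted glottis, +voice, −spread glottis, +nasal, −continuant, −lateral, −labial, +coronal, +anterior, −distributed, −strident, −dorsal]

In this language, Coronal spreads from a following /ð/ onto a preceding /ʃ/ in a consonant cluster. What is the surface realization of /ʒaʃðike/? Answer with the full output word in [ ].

Coronal immediately or transitively dominates [coronal], [anterior], [distributed], [strident].
Spreading Coronal from /ð/ onto /ʃ/ replaces those values with /ð/'s: [+coronal], [+anterior], [+distributed], [−strident]. Features outside Coronal ([constricted glottis], [voice], [spread glottis], …) stay as in /ʃ/.
Among the inventory, only /θ/ has exactly this specification, giving the surface form [ʒaθðike].

[ʒaθðike]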